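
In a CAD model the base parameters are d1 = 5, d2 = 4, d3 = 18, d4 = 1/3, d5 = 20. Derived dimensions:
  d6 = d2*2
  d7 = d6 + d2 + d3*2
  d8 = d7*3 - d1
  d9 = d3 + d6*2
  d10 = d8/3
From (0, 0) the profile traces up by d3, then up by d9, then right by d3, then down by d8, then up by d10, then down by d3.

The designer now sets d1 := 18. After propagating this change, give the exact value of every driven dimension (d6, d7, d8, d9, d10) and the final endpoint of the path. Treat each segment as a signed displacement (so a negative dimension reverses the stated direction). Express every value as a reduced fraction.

Apply edit: d1 := 18
  d6 = d2*2 = 8
  d7 = d6 + d2 + d3*2 = 48
  d8 = d7*3 - d1 = 126
  d9 = d3 + d6*2 = 34
  d10 = d8/3 = 42
Walk from origin (0, 0):
  seg 1: up by d3 = 18 → (0, 18)
  seg 2: up by d9 = 34 → (0, 52)
  seg 3: right by d3 = 18 → (18, 52)
  seg 4: down by d8 = 126 → (18, -74)
  seg 5: up by d10 = 42 → (18, -32)
  seg 6: down by d3 = 18 → (18, -50)

d6 = 8
d7 = 48
d8 = 126
d9 = 34
d10 = 42
endpoint = (18, -50)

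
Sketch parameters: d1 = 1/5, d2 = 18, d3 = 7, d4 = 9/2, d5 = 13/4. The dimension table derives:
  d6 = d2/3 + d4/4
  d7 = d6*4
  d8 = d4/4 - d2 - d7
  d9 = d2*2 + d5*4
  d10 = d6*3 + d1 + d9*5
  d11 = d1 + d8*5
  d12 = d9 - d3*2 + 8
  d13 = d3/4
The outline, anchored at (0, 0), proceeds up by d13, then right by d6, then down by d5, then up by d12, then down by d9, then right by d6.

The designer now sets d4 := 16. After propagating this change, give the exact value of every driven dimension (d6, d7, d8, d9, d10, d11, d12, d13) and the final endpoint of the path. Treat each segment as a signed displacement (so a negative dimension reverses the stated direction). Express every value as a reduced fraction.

Apply edit: d4 := 16
  d6 = d2/3 + d4/4 = 10
  d7 = d6*4 = 40
  d8 = d4/4 - d2 - d7 = -54
  d9 = d2*2 + d5*4 = 49
  d10 = d6*3 + d1 + d9*5 = 1376/5
  d11 = d1 + d8*5 = -1349/5
  d12 = d9 - d3*2 + 8 = 43
  d13 = d3/4 = 7/4
Walk from origin (0, 0):
  seg 1: up by d13 = 7/4 → (0, 7/4)
  seg 2: right by d6 = 10 → (10, 7/4)
  seg 3: down by d5 = 13/4 → (10, -3/2)
  seg 4: up by d12 = 43 → (10, 83/2)
  seg 5: down by d9 = 49 → (10, -15/2)
  seg 6: right by d6 = 10 → (20, -15/2)

d6 = 10
d7 = 40
d8 = -54
d9 = 49
d10 = 1376/5
d11 = -1349/5
d12 = 43
d13 = 7/4
endpoint = (20, -15/2)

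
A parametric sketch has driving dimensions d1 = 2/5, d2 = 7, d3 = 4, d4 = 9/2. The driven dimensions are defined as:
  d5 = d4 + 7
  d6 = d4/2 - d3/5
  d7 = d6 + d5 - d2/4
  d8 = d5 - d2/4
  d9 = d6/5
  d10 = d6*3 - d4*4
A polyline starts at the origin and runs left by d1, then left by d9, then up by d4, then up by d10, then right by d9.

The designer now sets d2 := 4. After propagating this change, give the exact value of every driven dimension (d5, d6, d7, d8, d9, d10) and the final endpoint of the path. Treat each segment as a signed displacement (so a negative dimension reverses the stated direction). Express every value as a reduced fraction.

d5 = 23/2
d6 = 29/20
d7 = 239/20
d8 = 21/2
d9 = 29/100
d10 = -273/20
endpoint = (-2/5, -183/20)

Apply edit: d2 := 4
  d5 = d4 + 7 = 23/2
  d6 = d4/2 - d3/5 = 29/20
  d7 = d6 + d5 - d2/4 = 239/20
  d8 = d5 - d2/4 = 21/2
  d9 = d6/5 = 29/100
  d10 = d6*3 - d4*4 = -273/20
Walk from origin (0, 0):
  seg 1: left by d1 = 2/5 → (-2/5, 0)
  seg 2: left by d9 = 29/100 → (-69/100, 0)
  seg 3: up by d4 = 9/2 → (-69/100, 9/2)
  seg 4: up by d10 = -273/20 → (-69/100, -183/20)
  seg 5: right by d9 = 29/100 → (-2/5, -183/20)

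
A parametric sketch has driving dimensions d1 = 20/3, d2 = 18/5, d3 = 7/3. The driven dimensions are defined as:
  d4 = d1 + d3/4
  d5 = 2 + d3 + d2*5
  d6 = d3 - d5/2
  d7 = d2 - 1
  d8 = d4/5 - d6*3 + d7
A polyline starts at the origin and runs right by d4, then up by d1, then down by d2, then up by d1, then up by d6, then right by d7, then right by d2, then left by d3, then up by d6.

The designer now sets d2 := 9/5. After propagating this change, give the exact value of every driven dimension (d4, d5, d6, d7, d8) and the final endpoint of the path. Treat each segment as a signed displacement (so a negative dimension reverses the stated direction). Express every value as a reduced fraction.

d4 = 29/4
d5 = 40/3
d6 = -13/3
d7 = 4/5
d8 = 61/4
endpoint = (451/60, 43/15)

Apply edit: d2 := 9/5
  d4 = d1 + d3/4 = 29/4
  d5 = 2 + d3 + d2*5 = 40/3
  d6 = d3 - d5/2 = -13/3
  d7 = d2 - 1 = 4/5
  d8 = d4/5 - d6*3 + d7 = 61/4
Walk from origin (0, 0):
  seg 1: right by d4 = 29/4 → (29/4, 0)
  seg 2: up by d1 = 20/3 → (29/4, 20/3)
  seg 3: down by d2 = 9/5 → (29/4, 73/15)
  seg 4: up by d1 = 20/3 → (29/4, 173/15)
  seg 5: up by d6 = -13/3 → (29/4, 36/5)
  seg 6: right by d7 = 4/5 → (161/20, 36/5)
  seg 7: right by d2 = 9/5 → (197/20, 36/5)
  seg 8: left by d3 = 7/3 → (451/60, 36/5)
  seg 9: up by d6 = -13/3 → (451/60, 43/15)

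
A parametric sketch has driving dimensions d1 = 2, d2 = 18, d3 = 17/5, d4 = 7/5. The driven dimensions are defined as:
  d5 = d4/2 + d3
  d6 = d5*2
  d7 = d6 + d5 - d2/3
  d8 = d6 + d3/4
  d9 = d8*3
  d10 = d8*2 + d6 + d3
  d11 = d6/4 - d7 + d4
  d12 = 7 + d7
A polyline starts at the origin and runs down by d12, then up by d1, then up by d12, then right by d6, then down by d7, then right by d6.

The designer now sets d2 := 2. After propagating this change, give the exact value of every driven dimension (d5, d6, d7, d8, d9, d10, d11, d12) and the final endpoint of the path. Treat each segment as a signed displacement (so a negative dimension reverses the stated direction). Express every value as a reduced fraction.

d5 = 41/10
d6 = 41/5
d7 = 349/30
d8 = 181/20
d9 = 543/20
d10 = 297/10
d11 = -491/60
d12 = 559/30
endpoint = (82/5, -289/30)

Apply edit: d2 := 2
  d5 = d4/2 + d3 = 41/10
  d6 = d5*2 = 41/5
  d7 = d6 + d5 - d2/3 = 349/30
  d8 = d6 + d3/4 = 181/20
  d9 = d8*3 = 543/20
  d10 = d8*2 + d6 + d3 = 297/10
  d11 = d6/4 - d7 + d4 = -491/60
  d12 = 7 + d7 = 559/30
Walk from origin (0, 0):
  seg 1: down by d12 = 559/30 → (0, -559/30)
  seg 2: up by d1 = 2 → (0, -499/30)
  seg 3: up by d12 = 559/30 → (0, 2)
  seg 4: right by d6 = 41/5 → (41/5, 2)
  seg 5: down by d7 = 349/30 → (41/5, -289/30)
  seg 6: right by d6 = 41/5 → (82/5, -289/30)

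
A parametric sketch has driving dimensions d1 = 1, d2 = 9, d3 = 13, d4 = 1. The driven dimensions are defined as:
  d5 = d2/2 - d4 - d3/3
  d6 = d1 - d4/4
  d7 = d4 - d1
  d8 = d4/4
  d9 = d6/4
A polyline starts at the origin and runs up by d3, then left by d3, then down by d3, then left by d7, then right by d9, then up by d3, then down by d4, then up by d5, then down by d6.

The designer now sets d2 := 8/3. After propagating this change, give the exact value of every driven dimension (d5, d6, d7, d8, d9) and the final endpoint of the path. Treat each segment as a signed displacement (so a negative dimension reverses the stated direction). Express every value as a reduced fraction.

d5 = -4
d6 = 3/4
d7 = 0
d8 = 1/4
d9 = 3/16
endpoint = (-205/16, 29/4)

Apply edit: d2 := 8/3
  d5 = d2/2 - d4 - d3/3 = -4
  d6 = d1 - d4/4 = 3/4
  d7 = d4 - d1 = 0
  d8 = d4/4 = 1/4
  d9 = d6/4 = 3/16
Walk from origin (0, 0):
  seg 1: up by d3 = 13 → (0, 13)
  seg 2: left by d3 = 13 → (-13, 13)
  seg 3: down by d3 = 13 → (-13, 0)
  seg 4: left by d7 = 0 → (-13, 0)
  seg 5: right by d9 = 3/16 → (-205/16, 0)
  seg 6: up by d3 = 13 → (-205/16, 13)
  seg 7: down by d4 = 1 → (-205/16, 12)
  seg 8: up by d5 = -4 → (-205/16, 8)
  seg 9: down by d6 = 3/4 → (-205/16, 29/4)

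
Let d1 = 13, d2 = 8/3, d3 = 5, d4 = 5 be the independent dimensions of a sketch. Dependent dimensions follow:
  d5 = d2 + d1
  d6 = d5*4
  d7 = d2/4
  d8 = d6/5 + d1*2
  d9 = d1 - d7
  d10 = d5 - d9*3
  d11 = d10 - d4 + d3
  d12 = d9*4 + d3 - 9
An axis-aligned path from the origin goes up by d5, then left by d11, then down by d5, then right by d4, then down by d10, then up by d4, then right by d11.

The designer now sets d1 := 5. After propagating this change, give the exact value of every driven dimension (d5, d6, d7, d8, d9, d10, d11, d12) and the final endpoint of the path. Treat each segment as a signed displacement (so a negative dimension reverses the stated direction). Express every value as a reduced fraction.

Apply edit: d1 := 5
  d5 = d2 + d1 = 23/3
  d6 = d5*4 = 92/3
  d7 = d2/4 = 2/3
  d8 = d6/5 + d1*2 = 242/15
  d9 = d1 - d7 = 13/3
  d10 = d5 - d9*3 = -16/3
  d11 = d10 - d4 + d3 = -16/3
  d12 = d9*4 + d3 - 9 = 40/3
Walk from origin (0, 0):
  seg 1: up by d5 = 23/3 → (0, 23/3)
  seg 2: left by d11 = -16/3 → (16/3, 23/3)
  seg 3: down by d5 = 23/3 → (16/3, 0)
  seg 4: right by d4 = 5 → (31/3, 0)
  seg 5: down by d10 = -16/3 → (31/3, 16/3)
  seg 6: up by d4 = 5 → (31/3, 31/3)
  seg 7: right by d11 = -16/3 → (5, 31/3)

d5 = 23/3
d6 = 92/3
d7 = 2/3
d8 = 242/15
d9 = 13/3
d10 = -16/3
d11 = -16/3
d12 = 40/3
endpoint = (5, 31/3)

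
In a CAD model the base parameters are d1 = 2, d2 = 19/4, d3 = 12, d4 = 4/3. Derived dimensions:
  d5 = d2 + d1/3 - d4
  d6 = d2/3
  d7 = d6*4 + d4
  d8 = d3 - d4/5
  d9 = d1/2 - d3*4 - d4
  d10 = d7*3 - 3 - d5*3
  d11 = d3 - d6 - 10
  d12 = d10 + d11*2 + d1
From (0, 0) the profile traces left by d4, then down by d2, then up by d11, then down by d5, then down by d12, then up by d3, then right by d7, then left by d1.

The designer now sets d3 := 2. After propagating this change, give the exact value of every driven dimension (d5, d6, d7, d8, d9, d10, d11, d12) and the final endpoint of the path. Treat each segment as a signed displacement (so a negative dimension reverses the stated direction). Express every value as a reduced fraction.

d5 = 49/12
d6 = 19/12
d7 = 23/3
d8 = 26/15
d9 = -25/3
d10 = 31/4
d11 = -115/12
d12 = -113/12
endpoint = (13/3, -7)

Apply edit: d3 := 2
  d5 = d2 + d1/3 - d4 = 49/12
  d6 = d2/3 = 19/12
  d7 = d6*4 + d4 = 23/3
  d8 = d3 - d4/5 = 26/15
  d9 = d1/2 - d3*4 - d4 = -25/3
  d10 = d7*3 - 3 - d5*3 = 31/4
  d11 = d3 - d6 - 10 = -115/12
  d12 = d10 + d11*2 + d1 = -113/12
Walk from origin (0, 0):
  seg 1: left by d4 = 4/3 → (-4/3, 0)
  seg 2: down by d2 = 19/4 → (-4/3, -19/4)
  seg 3: up by d11 = -115/12 → (-4/3, -43/3)
  seg 4: down by d5 = 49/12 → (-4/3, -221/12)
  seg 5: down by d12 = -113/12 → (-4/3, -9)
  seg 6: up by d3 = 2 → (-4/3, -7)
  seg 7: right by d7 = 23/3 → (19/3, -7)
  seg 8: left by d1 = 2 → (13/3, -7)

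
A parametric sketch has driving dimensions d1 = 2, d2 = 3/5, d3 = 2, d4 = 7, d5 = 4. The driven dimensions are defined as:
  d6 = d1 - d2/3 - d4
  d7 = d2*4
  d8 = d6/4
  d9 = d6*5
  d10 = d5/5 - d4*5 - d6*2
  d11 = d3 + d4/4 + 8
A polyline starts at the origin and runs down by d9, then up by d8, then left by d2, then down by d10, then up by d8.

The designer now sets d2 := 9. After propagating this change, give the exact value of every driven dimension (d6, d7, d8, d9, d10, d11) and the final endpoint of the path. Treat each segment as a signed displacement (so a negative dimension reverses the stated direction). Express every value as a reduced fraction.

d6 = -8
d7 = 36
d8 = -2
d9 = -40
d10 = -91/5
d11 = 47/4
endpoint = (-9, 271/5)

Apply edit: d2 := 9
  d6 = d1 - d2/3 - d4 = -8
  d7 = d2*4 = 36
  d8 = d6/4 = -2
  d9 = d6*5 = -40
  d10 = d5/5 - d4*5 - d6*2 = -91/5
  d11 = d3 + d4/4 + 8 = 47/4
Walk from origin (0, 0):
  seg 1: down by d9 = -40 → (0, 40)
  seg 2: up by d8 = -2 → (0, 38)
  seg 3: left by d2 = 9 → (-9, 38)
  seg 4: down by d10 = -91/5 → (-9, 281/5)
  seg 5: up by d8 = -2 → (-9, 271/5)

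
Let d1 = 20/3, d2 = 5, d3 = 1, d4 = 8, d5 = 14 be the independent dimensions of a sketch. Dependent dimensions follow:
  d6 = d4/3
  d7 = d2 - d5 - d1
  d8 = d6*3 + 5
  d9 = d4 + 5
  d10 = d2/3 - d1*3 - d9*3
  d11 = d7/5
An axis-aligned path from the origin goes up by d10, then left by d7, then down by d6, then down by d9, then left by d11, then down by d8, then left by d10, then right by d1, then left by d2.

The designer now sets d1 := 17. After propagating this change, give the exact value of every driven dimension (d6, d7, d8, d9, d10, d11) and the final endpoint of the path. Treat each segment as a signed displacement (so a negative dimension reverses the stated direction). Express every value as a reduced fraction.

d6 = 8/3
d7 = -26
d8 = 13
d9 = 13
d10 = -265/3
d11 = -26/5
endpoint = (1973/15, -117)

Apply edit: d1 := 17
  d6 = d4/3 = 8/3
  d7 = d2 - d5 - d1 = -26
  d8 = d6*3 + 5 = 13
  d9 = d4 + 5 = 13
  d10 = d2/3 - d1*3 - d9*3 = -265/3
  d11 = d7/5 = -26/5
Walk from origin (0, 0):
  seg 1: up by d10 = -265/3 → (0, -265/3)
  seg 2: left by d7 = -26 → (26, -265/3)
  seg 3: down by d6 = 8/3 → (26, -91)
  seg 4: down by d9 = 13 → (26, -104)
  seg 5: left by d11 = -26/5 → (156/5, -104)
  seg 6: down by d8 = 13 → (156/5, -117)
  seg 7: left by d10 = -265/3 → (1793/15, -117)
  seg 8: right by d1 = 17 → (2048/15, -117)
  seg 9: left by d2 = 5 → (1973/15, -117)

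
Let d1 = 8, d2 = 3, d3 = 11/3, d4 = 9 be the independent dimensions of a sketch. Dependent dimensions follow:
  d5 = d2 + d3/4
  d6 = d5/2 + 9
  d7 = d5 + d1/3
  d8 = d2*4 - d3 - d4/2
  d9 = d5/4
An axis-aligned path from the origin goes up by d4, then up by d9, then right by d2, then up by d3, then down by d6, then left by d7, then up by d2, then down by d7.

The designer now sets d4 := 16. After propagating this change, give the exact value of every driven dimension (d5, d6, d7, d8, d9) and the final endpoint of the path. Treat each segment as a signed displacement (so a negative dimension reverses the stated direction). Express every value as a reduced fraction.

d5 = 47/12
d6 = 263/24
d7 = 79/12
d8 = 1/3
d9 = 47/48
endpoint = (-43/12, 293/48)

Apply edit: d4 := 16
  d5 = d2 + d3/4 = 47/12
  d6 = d5/2 + 9 = 263/24
  d7 = d5 + d1/3 = 79/12
  d8 = d2*4 - d3 - d4/2 = 1/3
  d9 = d5/4 = 47/48
Walk from origin (0, 0):
  seg 1: up by d4 = 16 → (0, 16)
  seg 2: up by d9 = 47/48 → (0, 815/48)
  seg 3: right by d2 = 3 → (3, 815/48)
  seg 4: up by d3 = 11/3 → (3, 991/48)
  seg 5: down by d6 = 263/24 → (3, 155/16)
  seg 6: left by d7 = 79/12 → (-43/12, 155/16)
  seg 7: up by d2 = 3 → (-43/12, 203/16)
  seg 8: down by d7 = 79/12 → (-43/12, 293/48)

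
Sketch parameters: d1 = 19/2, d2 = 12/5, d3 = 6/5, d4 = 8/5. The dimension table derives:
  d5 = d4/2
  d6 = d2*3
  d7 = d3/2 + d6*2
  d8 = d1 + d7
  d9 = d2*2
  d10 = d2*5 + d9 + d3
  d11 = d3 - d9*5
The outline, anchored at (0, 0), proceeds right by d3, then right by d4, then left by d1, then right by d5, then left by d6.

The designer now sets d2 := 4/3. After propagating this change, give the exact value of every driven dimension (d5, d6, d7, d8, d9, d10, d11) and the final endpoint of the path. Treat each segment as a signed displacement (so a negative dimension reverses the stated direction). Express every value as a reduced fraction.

Apply edit: d2 := 4/3
  d5 = d4/2 = 4/5
  d6 = d2*3 = 4
  d7 = d3/2 + d6*2 = 43/5
  d8 = d1 + d7 = 181/10
  d9 = d2*2 = 8/3
  d10 = d2*5 + d9 + d3 = 158/15
  d11 = d3 - d9*5 = -182/15
Walk from origin (0, 0):
  seg 1: right by d3 = 6/5 → (6/5, 0)
  seg 2: right by d4 = 8/5 → (14/5, 0)
  seg 3: left by d1 = 19/2 → (-67/10, 0)
  seg 4: right by d5 = 4/5 → (-59/10, 0)
  seg 5: left by d6 = 4 → (-99/10, 0)

d5 = 4/5
d6 = 4
d7 = 43/5
d8 = 181/10
d9 = 8/3
d10 = 158/15
d11 = -182/15
endpoint = (-99/10, 0)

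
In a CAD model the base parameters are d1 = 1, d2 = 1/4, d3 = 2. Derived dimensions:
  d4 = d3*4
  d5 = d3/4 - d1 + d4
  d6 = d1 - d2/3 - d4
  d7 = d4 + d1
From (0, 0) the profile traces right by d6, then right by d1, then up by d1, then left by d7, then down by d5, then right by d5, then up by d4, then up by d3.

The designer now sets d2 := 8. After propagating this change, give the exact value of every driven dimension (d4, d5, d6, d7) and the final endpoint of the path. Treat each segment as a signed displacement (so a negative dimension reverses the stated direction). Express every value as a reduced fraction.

Apply edit: d2 := 8
  d4 = d3*4 = 8
  d5 = d3/4 - d1 + d4 = 15/2
  d6 = d1 - d2/3 - d4 = -29/3
  d7 = d4 + d1 = 9
Walk from origin (0, 0):
  seg 1: right by d6 = -29/3 → (-29/3, 0)
  seg 2: right by d1 = 1 → (-26/3, 0)
  seg 3: up by d1 = 1 → (-26/3, 1)
  seg 4: left by d7 = 9 → (-53/3, 1)
  seg 5: down by d5 = 15/2 → (-53/3, -13/2)
  seg 6: right by d5 = 15/2 → (-61/6, -13/2)
  seg 7: up by d4 = 8 → (-61/6, 3/2)
  seg 8: up by d3 = 2 → (-61/6, 7/2)

d4 = 8
d5 = 15/2
d6 = -29/3
d7 = 9
endpoint = (-61/6, 7/2)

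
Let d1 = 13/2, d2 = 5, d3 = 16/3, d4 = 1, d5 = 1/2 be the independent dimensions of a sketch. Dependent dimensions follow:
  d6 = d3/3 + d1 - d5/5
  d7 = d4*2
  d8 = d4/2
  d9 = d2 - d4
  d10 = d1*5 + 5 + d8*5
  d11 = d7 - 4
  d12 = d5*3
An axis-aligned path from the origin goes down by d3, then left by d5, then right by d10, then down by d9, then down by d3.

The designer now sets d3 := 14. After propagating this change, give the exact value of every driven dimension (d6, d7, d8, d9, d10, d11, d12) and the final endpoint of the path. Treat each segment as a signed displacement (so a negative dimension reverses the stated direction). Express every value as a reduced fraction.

d6 = 166/15
d7 = 2
d8 = 1/2
d9 = 4
d10 = 40
d11 = -2
d12 = 3/2
endpoint = (79/2, -32)

Apply edit: d3 := 14
  d6 = d3/3 + d1 - d5/5 = 166/15
  d7 = d4*2 = 2
  d8 = d4/2 = 1/2
  d9 = d2 - d4 = 4
  d10 = d1*5 + 5 + d8*5 = 40
  d11 = d7 - 4 = -2
  d12 = d5*3 = 3/2
Walk from origin (0, 0):
  seg 1: down by d3 = 14 → (0, -14)
  seg 2: left by d5 = 1/2 → (-1/2, -14)
  seg 3: right by d10 = 40 → (79/2, -14)
  seg 4: down by d9 = 4 → (79/2, -18)
  seg 5: down by d3 = 14 → (79/2, -32)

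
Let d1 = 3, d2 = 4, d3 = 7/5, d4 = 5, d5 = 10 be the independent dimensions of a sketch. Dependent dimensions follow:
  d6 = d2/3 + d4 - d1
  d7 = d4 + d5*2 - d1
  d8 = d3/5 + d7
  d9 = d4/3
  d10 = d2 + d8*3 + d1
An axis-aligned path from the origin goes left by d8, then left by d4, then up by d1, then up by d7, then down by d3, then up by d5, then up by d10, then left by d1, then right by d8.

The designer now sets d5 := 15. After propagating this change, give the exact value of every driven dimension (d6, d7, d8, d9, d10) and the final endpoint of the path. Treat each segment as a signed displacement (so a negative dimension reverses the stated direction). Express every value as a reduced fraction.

Apply edit: d5 := 15
  d6 = d2/3 + d4 - d1 = 10/3
  d7 = d4 + d5*2 - d1 = 32
  d8 = d3/5 + d7 = 807/25
  d9 = d4/3 = 5/3
  d10 = d2 + d8*3 + d1 = 2596/25
Walk from origin (0, 0):
  seg 1: left by d8 = 807/25 → (-807/25, 0)
  seg 2: left by d4 = 5 → (-932/25, 0)
  seg 3: up by d1 = 3 → (-932/25, 3)
  seg 4: up by d7 = 32 → (-932/25, 35)
  seg 5: down by d3 = 7/5 → (-932/25, 168/5)
  seg 6: up by d5 = 15 → (-932/25, 243/5)
  seg 7: up by d10 = 2596/25 → (-932/25, 3811/25)
  seg 8: left by d1 = 3 → (-1007/25, 3811/25)
  seg 9: right by d8 = 807/25 → (-8, 3811/25)

d6 = 10/3
d7 = 32
d8 = 807/25
d9 = 5/3
d10 = 2596/25
endpoint = (-8, 3811/25)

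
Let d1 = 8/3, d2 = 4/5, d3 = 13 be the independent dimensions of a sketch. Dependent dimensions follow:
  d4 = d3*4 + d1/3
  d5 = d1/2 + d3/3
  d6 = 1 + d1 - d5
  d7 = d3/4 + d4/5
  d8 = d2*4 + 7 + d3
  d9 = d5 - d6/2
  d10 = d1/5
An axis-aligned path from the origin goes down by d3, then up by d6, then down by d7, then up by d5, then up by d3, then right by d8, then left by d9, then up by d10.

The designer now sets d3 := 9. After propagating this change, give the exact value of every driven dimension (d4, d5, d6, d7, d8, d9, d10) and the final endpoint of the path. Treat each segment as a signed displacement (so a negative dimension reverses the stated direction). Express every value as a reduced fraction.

d4 = 332/9
d5 = 13/3
d6 = -2/3
d7 = 1733/180
d8 = 96/5
d9 = 14/3
d10 = 8/15
endpoint = (218/15, -977/180)

Apply edit: d3 := 9
  d4 = d3*4 + d1/3 = 332/9
  d5 = d1/2 + d3/3 = 13/3
  d6 = 1 + d1 - d5 = -2/3
  d7 = d3/4 + d4/5 = 1733/180
  d8 = d2*4 + 7 + d3 = 96/5
  d9 = d5 - d6/2 = 14/3
  d10 = d1/5 = 8/15
Walk from origin (0, 0):
  seg 1: down by d3 = 9 → (0, -9)
  seg 2: up by d6 = -2/3 → (0, -29/3)
  seg 3: down by d7 = 1733/180 → (0, -3473/180)
  seg 4: up by d5 = 13/3 → (0, -2693/180)
  seg 5: up by d3 = 9 → (0, -1073/180)
  seg 6: right by d8 = 96/5 → (96/5, -1073/180)
  seg 7: left by d9 = 14/3 → (218/15, -1073/180)
  seg 8: up by d10 = 8/15 → (218/15, -977/180)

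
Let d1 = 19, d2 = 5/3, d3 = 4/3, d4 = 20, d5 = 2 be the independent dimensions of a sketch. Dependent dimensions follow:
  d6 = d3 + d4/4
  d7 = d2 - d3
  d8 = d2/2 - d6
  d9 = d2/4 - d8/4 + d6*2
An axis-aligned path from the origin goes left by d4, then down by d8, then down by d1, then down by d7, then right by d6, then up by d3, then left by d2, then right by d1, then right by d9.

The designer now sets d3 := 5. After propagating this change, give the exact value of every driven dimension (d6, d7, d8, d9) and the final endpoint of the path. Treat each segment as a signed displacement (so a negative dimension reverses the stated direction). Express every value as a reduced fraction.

Apply edit: d3 := 5
  d6 = d3 + d4/4 = 10
  d7 = d2 - d3 = -10/3
  d8 = d2/2 - d6 = -55/6
  d9 = d2/4 - d8/4 + d6*2 = 545/24
Walk from origin (0, 0):
  seg 1: left by d4 = 20 → (-20, 0)
  seg 2: down by d8 = -55/6 → (-20, 55/6)
  seg 3: down by d1 = 19 → (-20, -59/6)
  seg 4: down by d7 = -10/3 → (-20, -13/2)
  seg 5: right by d6 = 10 → (-10, -13/2)
  seg 6: up by d3 = 5 → (-10, -3/2)
  seg 7: left by d2 = 5/3 → (-35/3, -3/2)
  seg 8: right by d1 = 19 → (22/3, -3/2)
  seg 9: right by d9 = 545/24 → (721/24, -3/2)

d6 = 10
d7 = -10/3
d8 = -55/6
d9 = 545/24
endpoint = (721/24, -3/2)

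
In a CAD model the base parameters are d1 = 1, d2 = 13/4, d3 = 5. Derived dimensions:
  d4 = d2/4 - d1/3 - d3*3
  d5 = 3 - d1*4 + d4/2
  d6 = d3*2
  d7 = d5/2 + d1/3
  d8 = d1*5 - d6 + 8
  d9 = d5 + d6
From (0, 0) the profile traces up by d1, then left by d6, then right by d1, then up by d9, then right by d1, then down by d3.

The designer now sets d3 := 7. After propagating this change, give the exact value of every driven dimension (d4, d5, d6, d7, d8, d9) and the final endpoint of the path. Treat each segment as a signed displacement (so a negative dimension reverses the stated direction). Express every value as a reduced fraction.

Apply edit: d3 := 7
  d4 = d2/4 - d1/3 - d3*3 = -985/48
  d5 = 3 - d1*4 + d4/2 = -1081/96
  d6 = d3*2 = 14
  d7 = d5/2 + d1/3 = -339/64
  d8 = d1*5 - d6 + 8 = -1
  d9 = d5 + d6 = 263/96
Walk from origin (0, 0):
  seg 1: up by d1 = 1 → (0, 1)
  seg 2: left by d6 = 14 → (-14, 1)
  seg 3: right by d1 = 1 → (-13, 1)
  seg 4: up by d9 = 263/96 → (-13, 359/96)
  seg 5: right by d1 = 1 → (-12, 359/96)
  seg 6: down by d3 = 7 → (-12, -313/96)

d4 = -985/48
d5 = -1081/96
d6 = 14
d7 = -339/64
d8 = -1
d9 = 263/96
endpoint = (-12, -313/96)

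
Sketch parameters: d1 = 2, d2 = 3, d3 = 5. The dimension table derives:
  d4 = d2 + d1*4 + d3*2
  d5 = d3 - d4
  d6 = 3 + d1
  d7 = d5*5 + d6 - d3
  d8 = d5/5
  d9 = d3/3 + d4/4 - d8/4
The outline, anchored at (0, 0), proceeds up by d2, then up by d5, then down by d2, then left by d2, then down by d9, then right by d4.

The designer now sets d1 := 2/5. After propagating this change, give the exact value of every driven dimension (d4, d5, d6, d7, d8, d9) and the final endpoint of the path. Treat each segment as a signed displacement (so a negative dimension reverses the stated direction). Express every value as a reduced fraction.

d4 = 73/5
d5 = -48/5
d6 = 17/5
d7 = -248/5
d8 = -48/25
d9 = 1739/300
endpoint = (58/5, -4619/300)

Apply edit: d1 := 2/5
  d4 = d2 + d1*4 + d3*2 = 73/5
  d5 = d3 - d4 = -48/5
  d6 = 3 + d1 = 17/5
  d7 = d5*5 + d6 - d3 = -248/5
  d8 = d5/5 = -48/25
  d9 = d3/3 + d4/4 - d8/4 = 1739/300
Walk from origin (0, 0):
  seg 1: up by d2 = 3 → (0, 3)
  seg 2: up by d5 = -48/5 → (0, -33/5)
  seg 3: down by d2 = 3 → (0, -48/5)
  seg 4: left by d2 = 3 → (-3, -48/5)
  seg 5: down by d9 = 1739/300 → (-3, -4619/300)
  seg 6: right by d4 = 73/5 → (58/5, -4619/300)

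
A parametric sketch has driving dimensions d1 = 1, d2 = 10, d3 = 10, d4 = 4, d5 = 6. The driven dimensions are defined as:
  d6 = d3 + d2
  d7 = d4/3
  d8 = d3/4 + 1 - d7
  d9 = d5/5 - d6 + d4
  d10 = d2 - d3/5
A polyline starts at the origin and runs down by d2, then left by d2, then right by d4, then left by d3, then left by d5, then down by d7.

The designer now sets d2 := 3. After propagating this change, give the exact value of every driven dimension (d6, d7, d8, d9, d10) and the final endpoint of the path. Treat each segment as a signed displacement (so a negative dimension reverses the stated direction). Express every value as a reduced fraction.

Apply edit: d2 := 3
  d6 = d3 + d2 = 13
  d7 = d4/3 = 4/3
  d8 = d3/4 + 1 - d7 = 13/6
  d9 = d5/5 - d6 + d4 = -39/5
  d10 = d2 - d3/5 = 1
Walk from origin (0, 0):
  seg 1: down by d2 = 3 → (0, -3)
  seg 2: left by d2 = 3 → (-3, -3)
  seg 3: right by d4 = 4 → (1, -3)
  seg 4: left by d3 = 10 → (-9, -3)
  seg 5: left by d5 = 6 → (-15, -3)
  seg 6: down by d7 = 4/3 → (-15, -13/3)

d6 = 13
d7 = 4/3
d8 = 13/6
d9 = -39/5
d10 = 1
endpoint = (-15, -13/3)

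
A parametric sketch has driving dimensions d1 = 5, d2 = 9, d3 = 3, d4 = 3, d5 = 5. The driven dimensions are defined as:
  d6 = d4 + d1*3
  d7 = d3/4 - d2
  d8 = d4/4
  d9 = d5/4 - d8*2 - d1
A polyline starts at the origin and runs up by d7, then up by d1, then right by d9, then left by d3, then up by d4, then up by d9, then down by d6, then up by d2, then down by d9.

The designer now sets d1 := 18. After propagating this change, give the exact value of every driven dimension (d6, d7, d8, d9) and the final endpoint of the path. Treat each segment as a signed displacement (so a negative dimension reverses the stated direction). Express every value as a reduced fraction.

Apply edit: d1 := 18
  d6 = d4 + d1*3 = 57
  d7 = d3/4 - d2 = -33/4
  d8 = d4/4 = 3/4
  d9 = d5/4 - d8*2 - d1 = -73/4
Walk from origin (0, 0):
  seg 1: up by d7 = -33/4 → (0, -33/4)
  seg 2: up by d1 = 18 → (0, 39/4)
  seg 3: right by d9 = -73/4 → (-73/4, 39/4)
  seg 4: left by d3 = 3 → (-85/4, 39/4)
  seg 5: up by d4 = 3 → (-85/4, 51/4)
  seg 6: up by d9 = -73/4 → (-85/4, -11/2)
  seg 7: down by d6 = 57 → (-85/4, -125/2)
  seg 8: up by d2 = 9 → (-85/4, -107/2)
  seg 9: down by d9 = -73/4 → (-85/4, -141/4)

d6 = 57
d7 = -33/4
d8 = 3/4
d9 = -73/4
endpoint = (-85/4, -141/4)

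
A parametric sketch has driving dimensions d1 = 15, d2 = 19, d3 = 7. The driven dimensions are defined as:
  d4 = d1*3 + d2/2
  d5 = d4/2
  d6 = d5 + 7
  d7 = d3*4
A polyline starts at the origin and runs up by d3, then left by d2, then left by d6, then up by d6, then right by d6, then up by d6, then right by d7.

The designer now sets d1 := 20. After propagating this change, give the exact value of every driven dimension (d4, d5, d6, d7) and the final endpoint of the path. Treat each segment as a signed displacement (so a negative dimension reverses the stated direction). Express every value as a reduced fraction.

Apply edit: d1 := 20
  d4 = d1*3 + d2/2 = 139/2
  d5 = d4/2 = 139/4
  d6 = d5 + 7 = 167/4
  d7 = d3*4 = 28
Walk from origin (0, 0):
  seg 1: up by d3 = 7 → (0, 7)
  seg 2: left by d2 = 19 → (-19, 7)
  seg 3: left by d6 = 167/4 → (-243/4, 7)
  seg 4: up by d6 = 167/4 → (-243/4, 195/4)
  seg 5: right by d6 = 167/4 → (-19, 195/4)
  seg 6: up by d6 = 167/4 → (-19, 181/2)
  seg 7: right by d7 = 28 → (9, 181/2)

d4 = 139/2
d5 = 139/4
d6 = 167/4
d7 = 28
endpoint = (9, 181/2)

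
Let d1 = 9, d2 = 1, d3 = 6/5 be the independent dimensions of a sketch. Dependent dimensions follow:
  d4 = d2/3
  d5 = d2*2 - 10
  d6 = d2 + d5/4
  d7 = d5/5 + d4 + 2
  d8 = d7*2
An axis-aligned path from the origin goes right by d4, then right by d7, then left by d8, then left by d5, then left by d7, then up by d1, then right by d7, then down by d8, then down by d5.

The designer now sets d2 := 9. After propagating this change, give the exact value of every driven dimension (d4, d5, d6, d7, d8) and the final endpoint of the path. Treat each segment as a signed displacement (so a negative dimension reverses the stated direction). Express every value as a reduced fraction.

Apply edit: d2 := 9
  d4 = d2/3 = 3
  d5 = d2*2 - 10 = 8
  d6 = d2 + d5/4 = 11
  d7 = d5/5 + d4 + 2 = 33/5
  d8 = d7*2 = 66/5
Walk from origin (0, 0):
  seg 1: right by d4 = 3 → (3, 0)
  seg 2: right by d7 = 33/5 → (48/5, 0)
  seg 3: left by d8 = 66/5 → (-18/5, 0)
  seg 4: left by d5 = 8 → (-58/5, 0)
  seg 5: left by d7 = 33/5 → (-91/5, 0)
  seg 6: up by d1 = 9 → (-91/5, 9)
  seg 7: right by d7 = 33/5 → (-58/5, 9)
  seg 8: down by d8 = 66/5 → (-58/5, -21/5)
  seg 9: down by d5 = 8 → (-58/5, -61/5)

d4 = 3
d5 = 8
d6 = 11
d7 = 33/5
d8 = 66/5
endpoint = (-58/5, -61/5)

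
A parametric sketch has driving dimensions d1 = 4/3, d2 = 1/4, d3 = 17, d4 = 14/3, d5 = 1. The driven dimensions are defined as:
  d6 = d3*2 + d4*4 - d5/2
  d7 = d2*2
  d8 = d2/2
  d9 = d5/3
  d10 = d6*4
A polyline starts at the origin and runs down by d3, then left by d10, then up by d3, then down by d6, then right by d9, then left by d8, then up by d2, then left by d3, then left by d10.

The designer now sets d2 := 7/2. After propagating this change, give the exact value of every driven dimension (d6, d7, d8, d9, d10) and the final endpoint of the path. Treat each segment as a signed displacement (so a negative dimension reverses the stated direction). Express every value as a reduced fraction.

Apply edit: d2 := 7/2
  d6 = d3*2 + d4*4 - d5/2 = 313/6
  d7 = d2*2 = 7
  d8 = d2/2 = 7/4
  d9 = d5/3 = 1/3
  d10 = d6*4 = 626/3
Walk from origin (0, 0):
  seg 1: down by d3 = 17 → (0, -17)
  seg 2: left by d10 = 626/3 → (-626/3, -17)
  seg 3: up by d3 = 17 → (-626/3, 0)
  seg 4: down by d6 = 313/6 → (-626/3, -313/6)
  seg 5: right by d9 = 1/3 → (-625/3, -313/6)
  seg 6: left by d8 = 7/4 → (-2521/12, -313/6)
  seg 7: up by d2 = 7/2 → (-2521/12, -146/3)
  seg 8: left by d3 = 17 → (-2725/12, -146/3)
  seg 9: left by d10 = 626/3 → (-1743/4, -146/3)

d6 = 313/6
d7 = 7
d8 = 7/4
d9 = 1/3
d10 = 626/3
endpoint = (-1743/4, -146/3)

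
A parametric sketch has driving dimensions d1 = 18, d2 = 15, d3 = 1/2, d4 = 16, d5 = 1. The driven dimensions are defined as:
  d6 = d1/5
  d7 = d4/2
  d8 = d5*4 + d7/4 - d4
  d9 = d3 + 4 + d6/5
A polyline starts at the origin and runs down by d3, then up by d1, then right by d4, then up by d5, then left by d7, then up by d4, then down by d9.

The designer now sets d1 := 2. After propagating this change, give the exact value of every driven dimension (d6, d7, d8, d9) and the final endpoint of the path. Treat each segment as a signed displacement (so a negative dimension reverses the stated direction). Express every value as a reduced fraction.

Apply edit: d1 := 2
  d6 = d1/5 = 2/5
  d7 = d4/2 = 8
  d8 = d5*4 + d7/4 - d4 = -10
  d9 = d3 + 4 + d6/5 = 229/50
Walk from origin (0, 0):
  seg 1: down by d3 = 1/2 → (0, -1/2)
  seg 2: up by d1 = 2 → (0, 3/2)
  seg 3: right by d4 = 16 → (16, 3/2)
  seg 4: up by d5 = 1 → (16, 5/2)
  seg 5: left by d7 = 8 → (8, 5/2)
  seg 6: up by d4 = 16 → (8, 37/2)
  seg 7: down by d9 = 229/50 → (8, 348/25)

d6 = 2/5
d7 = 8
d8 = -10
d9 = 229/50
endpoint = (8, 348/25)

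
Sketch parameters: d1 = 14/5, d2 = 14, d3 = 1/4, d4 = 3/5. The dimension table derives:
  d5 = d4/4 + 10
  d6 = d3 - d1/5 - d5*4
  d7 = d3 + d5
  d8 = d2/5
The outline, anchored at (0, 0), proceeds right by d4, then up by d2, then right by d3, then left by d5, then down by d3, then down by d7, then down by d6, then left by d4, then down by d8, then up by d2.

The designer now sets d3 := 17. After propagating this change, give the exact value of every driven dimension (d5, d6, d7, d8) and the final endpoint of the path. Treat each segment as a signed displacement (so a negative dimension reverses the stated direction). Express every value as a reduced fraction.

d5 = 203/20
d6 = -604/25
d7 = 543/20
d8 = 14/5
endpoint = (137/20, 521/100)

Apply edit: d3 := 17
  d5 = d4/4 + 10 = 203/20
  d6 = d3 - d1/5 - d5*4 = -604/25
  d7 = d3 + d5 = 543/20
  d8 = d2/5 = 14/5
Walk from origin (0, 0):
  seg 1: right by d4 = 3/5 → (3/5, 0)
  seg 2: up by d2 = 14 → (3/5, 14)
  seg 3: right by d3 = 17 → (88/5, 14)
  seg 4: left by d5 = 203/20 → (149/20, 14)
  seg 5: down by d3 = 17 → (149/20, -3)
  seg 6: down by d7 = 543/20 → (149/20, -603/20)
  seg 7: down by d6 = -604/25 → (149/20, -599/100)
  seg 8: left by d4 = 3/5 → (137/20, -599/100)
  seg 9: down by d8 = 14/5 → (137/20, -879/100)
  seg 10: up by d2 = 14 → (137/20, 521/100)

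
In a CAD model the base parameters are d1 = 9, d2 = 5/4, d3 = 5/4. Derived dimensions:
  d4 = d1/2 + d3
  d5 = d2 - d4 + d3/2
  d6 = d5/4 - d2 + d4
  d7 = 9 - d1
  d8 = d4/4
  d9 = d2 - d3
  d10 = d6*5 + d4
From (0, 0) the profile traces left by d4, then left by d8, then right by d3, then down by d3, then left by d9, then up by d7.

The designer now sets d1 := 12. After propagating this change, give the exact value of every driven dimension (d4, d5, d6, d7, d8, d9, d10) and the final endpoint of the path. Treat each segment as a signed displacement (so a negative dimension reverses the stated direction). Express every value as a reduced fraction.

d4 = 29/4
d5 = -43/8
d6 = 149/32
d7 = -3
d8 = 29/16
d9 = 0
d10 = 977/32
endpoint = (-125/16, -17/4)

Apply edit: d1 := 12
  d4 = d1/2 + d3 = 29/4
  d5 = d2 - d4 + d3/2 = -43/8
  d6 = d5/4 - d2 + d4 = 149/32
  d7 = 9 - d1 = -3
  d8 = d4/4 = 29/16
  d9 = d2 - d3 = 0
  d10 = d6*5 + d4 = 977/32
Walk from origin (0, 0):
  seg 1: left by d4 = 29/4 → (-29/4, 0)
  seg 2: left by d8 = 29/16 → (-145/16, 0)
  seg 3: right by d3 = 5/4 → (-125/16, 0)
  seg 4: down by d3 = 5/4 → (-125/16, -5/4)
  seg 5: left by d9 = 0 → (-125/16, -5/4)
  seg 6: up by d7 = -3 → (-125/16, -17/4)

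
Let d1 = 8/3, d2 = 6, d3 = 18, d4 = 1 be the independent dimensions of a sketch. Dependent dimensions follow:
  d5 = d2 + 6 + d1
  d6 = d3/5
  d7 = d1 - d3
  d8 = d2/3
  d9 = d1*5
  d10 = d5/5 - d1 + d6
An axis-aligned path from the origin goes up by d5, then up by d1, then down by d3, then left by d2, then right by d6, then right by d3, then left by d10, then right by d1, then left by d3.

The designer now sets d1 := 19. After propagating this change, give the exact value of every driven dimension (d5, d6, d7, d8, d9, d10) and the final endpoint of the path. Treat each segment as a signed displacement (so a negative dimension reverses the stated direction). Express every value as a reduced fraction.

Apply edit: d1 := 19
  d5 = d2 + 6 + d1 = 31
  d6 = d3/5 = 18/5
  d7 = d1 - d3 = 1
  d8 = d2/3 = 2
  d9 = d1*5 = 95
  d10 = d5/5 - d1 + d6 = -46/5
Walk from origin (0, 0):
  seg 1: up by d5 = 31 → (0, 31)
  seg 2: up by d1 = 19 → (0, 50)
  seg 3: down by d3 = 18 → (0, 32)
  seg 4: left by d2 = 6 → (-6, 32)
  seg 5: right by d6 = 18/5 → (-12/5, 32)
  seg 6: right by d3 = 18 → (78/5, 32)
  seg 7: left by d10 = -46/5 → (124/5, 32)
  seg 8: right by d1 = 19 → (219/5, 32)
  seg 9: left by d3 = 18 → (129/5, 32)

d5 = 31
d6 = 18/5
d7 = 1
d8 = 2
d9 = 95
d10 = -46/5
endpoint = (129/5, 32)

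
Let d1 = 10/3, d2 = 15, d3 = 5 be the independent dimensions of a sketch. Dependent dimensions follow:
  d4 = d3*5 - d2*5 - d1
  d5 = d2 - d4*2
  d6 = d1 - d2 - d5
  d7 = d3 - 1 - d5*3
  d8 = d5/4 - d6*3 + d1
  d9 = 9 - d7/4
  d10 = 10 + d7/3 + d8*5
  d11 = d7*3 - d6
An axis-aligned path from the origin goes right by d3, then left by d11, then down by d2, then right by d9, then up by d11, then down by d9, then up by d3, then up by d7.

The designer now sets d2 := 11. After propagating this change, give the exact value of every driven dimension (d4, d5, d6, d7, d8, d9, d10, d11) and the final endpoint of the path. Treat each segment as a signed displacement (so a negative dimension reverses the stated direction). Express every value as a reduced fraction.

d4 = -100/3
d5 = 233/3
d6 = -256/3
d7 = -229
d8 = 1115/4
d9 = 265/4
d10 = 15929/12
d11 = -1805/3
endpoint = (8075/12, -10835/12)

Apply edit: d2 := 11
  d4 = d3*5 - d2*5 - d1 = -100/3
  d5 = d2 - d4*2 = 233/3
  d6 = d1 - d2 - d5 = -256/3
  d7 = d3 - 1 - d5*3 = -229
  d8 = d5/4 - d6*3 + d1 = 1115/4
  d9 = 9 - d7/4 = 265/4
  d10 = 10 + d7/3 + d8*5 = 15929/12
  d11 = d7*3 - d6 = -1805/3
Walk from origin (0, 0):
  seg 1: right by d3 = 5 → (5, 0)
  seg 2: left by d11 = -1805/3 → (1820/3, 0)
  seg 3: down by d2 = 11 → (1820/3, -11)
  seg 4: right by d9 = 265/4 → (8075/12, -11)
  seg 5: up by d11 = -1805/3 → (8075/12, -1838/3)
  seg 6: down by d9 = 265/4 → (8075/12, -8147/12)
  seg 7: up by d3 = 5 → (8075/12, -8087/12)
  seg 8: up by d7 = -229 → (8075/12, -10835/12)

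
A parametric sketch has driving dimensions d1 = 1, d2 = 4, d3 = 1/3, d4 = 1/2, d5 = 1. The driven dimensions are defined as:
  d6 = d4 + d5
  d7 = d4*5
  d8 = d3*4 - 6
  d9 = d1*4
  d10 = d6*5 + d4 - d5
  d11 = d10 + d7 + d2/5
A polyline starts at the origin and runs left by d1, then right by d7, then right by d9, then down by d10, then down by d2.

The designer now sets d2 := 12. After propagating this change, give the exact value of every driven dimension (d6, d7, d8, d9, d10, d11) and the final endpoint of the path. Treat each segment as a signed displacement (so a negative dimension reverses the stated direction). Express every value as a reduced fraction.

Apply edit: d2 := 12
  d6 = d4 + d5 = 3/2
  d7 = d4*5 = 5/2
  d8 = d3*4 - 6 = -14/3
  d9 = d1*4 = 4
  d10 = d6*5 + d4 - d5 = 7
  d11 = d10 + d7 + d2/5 = 119/10
Walk from origin (0, 0):
  seg 1: left by d1 = 1 → (-1, 0)
  seg 2: right by d7 = 5/2 → (3/2, 0)
  seg 3: right by d9 = 4 → (11/2, 0)
  seg 4: down by d10 = 7 → (11/2, -7)
  seg 5: down by d2 = 12 → (11/2, -19)

d6 = 3/2
d7 = 5/2
d8 = -14/3
d9 = 4
d10 = 7
d11 = 119/10
endpoint = (11/2, -19)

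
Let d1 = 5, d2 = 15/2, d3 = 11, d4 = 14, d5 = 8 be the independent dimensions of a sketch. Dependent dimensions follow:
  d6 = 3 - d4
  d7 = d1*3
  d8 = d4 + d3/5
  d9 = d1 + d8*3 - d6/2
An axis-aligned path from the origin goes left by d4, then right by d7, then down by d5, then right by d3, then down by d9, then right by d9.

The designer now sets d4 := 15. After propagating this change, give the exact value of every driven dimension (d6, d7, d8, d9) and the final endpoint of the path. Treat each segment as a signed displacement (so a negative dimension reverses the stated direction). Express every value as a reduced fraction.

Apply edit: d4 := 15
  d6 = 3 - d4 = -12
  d7 = d1*3 = 15
  d8 = d4 + d3/5 = 86/5
  d9 = d1 + d8*3 - d6/2 = 313/5
Walk from origin (0, 0):
  seg 1: left by d4 = 15 → (-15, 0)
  seg 2: right by d7 = 15 → (0, 0)
  seg 3: down by d5 = 8 → (0, -8)
  seg 4: right by d3 = 11 → (11, -8)
  seg 5: down by d9 = 313/5 → (11, -353/5)
  seg 6: right by d9 = 313/5 → (368/5, -353/5)

d6 = -12
d7 = 15
d8 = 86/5
d9 = 313/5
endpoint = (368/5, -353/5)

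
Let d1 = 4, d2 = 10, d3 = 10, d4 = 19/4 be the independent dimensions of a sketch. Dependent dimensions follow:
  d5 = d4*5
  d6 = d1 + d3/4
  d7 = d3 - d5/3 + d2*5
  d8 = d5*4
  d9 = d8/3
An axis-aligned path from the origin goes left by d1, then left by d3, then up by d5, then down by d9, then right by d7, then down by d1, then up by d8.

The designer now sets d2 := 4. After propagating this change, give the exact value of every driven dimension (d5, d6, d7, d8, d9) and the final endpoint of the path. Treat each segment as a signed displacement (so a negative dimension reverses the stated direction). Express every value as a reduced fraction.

Apply edit: d2 := 4
  d5 = d4*5 = 95/4
  d6 = d1 + d3/4 = 13/2
  d7 = d3 - d5/3 + d2*5 = 265/12
  d8 = d5*4 = 95
  d9 = d8/3 = 95/3
Walk from origin (0, 0):
  seg 1: left by d1 = 4 → (-4, 0)
  seg 2: left by d3 = 10 → (-14, 0)
  seg 3: up by d5 = 95/4 → (-14, 95/4)
  seg 4: down by d9 = 95/3 → (-14, -95/12)
  seg 5: right by d7 = 265/12 → (97/12, -95/12)
  seg 6: down by d1 = 4 → (97/12, -143/12)
  seg 7: up by d8 = 95 → (97/12, 997/12)

d5 = 95/4
d6 = 13/2
d7 = 265/12
d8 = 95
d9 = 95/3
endpoint = (97/12, 997/12)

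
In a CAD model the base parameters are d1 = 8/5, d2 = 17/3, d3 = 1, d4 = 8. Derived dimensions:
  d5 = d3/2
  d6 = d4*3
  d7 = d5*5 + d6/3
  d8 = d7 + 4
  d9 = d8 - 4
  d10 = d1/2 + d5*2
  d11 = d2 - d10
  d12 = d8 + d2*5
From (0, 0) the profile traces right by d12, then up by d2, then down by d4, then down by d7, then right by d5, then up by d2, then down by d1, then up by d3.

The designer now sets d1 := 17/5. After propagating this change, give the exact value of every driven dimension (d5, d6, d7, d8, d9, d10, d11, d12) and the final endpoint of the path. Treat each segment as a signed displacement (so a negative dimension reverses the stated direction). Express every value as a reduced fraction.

d5 = 1/2
d6 = 24
d7 = 21/2
d8 = 29/2
d9 = 21/2
d10 = 27/10
d11 = 89/30
d12 = 257/6
endpoint = (130/3, -287/30)

Apply edit: d1 := 17/5
  d5 = d3/2 = 1/2
  d6 = d4*3 = 24
  d7 = d5*5 + d6/3 = 21/2
  d8 = d7 + 4 = 29/2
  d9 = d8 - 4 = 21/2
  d10 = d1/2 + d5*2 = 27/10
  d11 = d2 - d10 = 89/30
  d12 = d8 + d2*5 = 257/6
Walk from origin (0, 0):
  seg 1: right by d12 = 257/6 → (257/6, 0)
  seg 2: up by d2 = 17/3 → (257/6, 17/3)
  seg 3: down by d4 = 8 → (257/6, -7/3)
  seg 4: down by d7 = 21/2 → (257/6, -77/6)
  seg 5: right by d5 = 1/2 → (130/3, -77/6)
  seg 6: up by d2 = 17/3 → (130/3, -43/6)
  seg 7: down by d1 = 17/5 → (130/3, -317/30)
  seg 8: up by d3 = 1 → (130/3, -287/30)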